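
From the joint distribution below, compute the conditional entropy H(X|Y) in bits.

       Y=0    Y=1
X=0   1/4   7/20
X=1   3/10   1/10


H(X|Y) = Σ_y p(y) H(X|Y=y)
  p(Y=0) = 11/20, H(X|Y=0) = 0.9940
  p(Y=1) = 9/20, H(X|Y=1) = 0.7642
H(X|Y) = 0.5500×0.9940 + 0.4500×0.7642 = 0.8906 bits


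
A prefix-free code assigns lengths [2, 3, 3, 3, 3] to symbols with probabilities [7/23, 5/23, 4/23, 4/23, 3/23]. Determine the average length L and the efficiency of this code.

Average length L = Σ p_i × l_i = 2.6957 bits
Entropy H = 2.2620 bits
Efficiency η = H/L × 100% = 83.91%


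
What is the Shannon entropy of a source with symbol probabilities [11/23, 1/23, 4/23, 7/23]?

H(X) = -Σ p(x) log₂ p(x)
  -11/23 × log₂(11/23) = 0.5089
  -1/23 × log₂(1/23) = 0.1967
  -4/23 × log₂(4/23) = 0.4389
  -7/23 × log₂(7/23) = 0.5223
H(X) = 1.6668 bits


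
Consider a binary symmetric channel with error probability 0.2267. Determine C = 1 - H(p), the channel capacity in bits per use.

For BSC with error probability p:
C = 1 - H(p) where H(p) is binary entropy
H(0.2267) = -0.2267 × log₂(0.2267) - 0.7733 × log₂(0.7733)
H(p) = 0.7722
C = 1 - 0.7722 = 0.2278 bits/use


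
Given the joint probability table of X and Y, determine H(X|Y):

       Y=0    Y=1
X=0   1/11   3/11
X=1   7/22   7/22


H(X|Y) = Σ_y p(y) H(X|Y=y)
  p(Y=0) = 9/22, H(X|Y=0) = 0.7642
  p(Y=1) = 13/22, H(X|Y=1) = 0.9957
H(X|Y) = 0.4091×0.7642 + 0.5909×0.9957 = 0.9010 bits


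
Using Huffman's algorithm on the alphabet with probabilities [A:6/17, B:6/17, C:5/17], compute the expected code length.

Huffman tree construction:
Combine smallest probabilities repeatedly
Resulting codes:
  A: 11 (length 2)
  B: 0 (length 1)
  C: 10 (length 2)
Average length = Σ p(s) × length(s) = 1.6471 bits


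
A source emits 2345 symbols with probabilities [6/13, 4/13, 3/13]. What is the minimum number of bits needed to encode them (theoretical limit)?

Entropy H = 1.5262 bits/symbol
Minimum bits = H × n = 1.5262 × 2345
= 3579.02 bits


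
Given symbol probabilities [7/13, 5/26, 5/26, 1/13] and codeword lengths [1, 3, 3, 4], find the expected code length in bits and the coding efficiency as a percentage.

Average length L = Σ p_i × l_i = 2.0000 bits
Entropy H = 1.6804 bits
Efficiency η = H/L × 100% = 84.02%


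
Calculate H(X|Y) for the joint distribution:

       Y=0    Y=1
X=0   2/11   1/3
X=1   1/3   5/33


H(X|Y) = Σ_y p(y) H(X|Y=y)
  p(Y=0) = 17/33, H(X|Y=0) = 0.9367
  p(Y=1) = 16/33, H(X|Y=1) = 0.8960
H(X|Y) = 0.5152×0.9367 + 0.4848×0.8960 = 0.9170 bits


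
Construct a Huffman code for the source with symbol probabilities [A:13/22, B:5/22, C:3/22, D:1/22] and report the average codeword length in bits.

Huffman tree construction:
Combine smallest probabilities repeatedly
Resulting codes:
  A: 1 (length 1)
  B: 01 (length 2)
  C: 001 (length 3)
  D: 000 (length 3)
Average length = Σ p(s) × length(s) = 1.5909 bits


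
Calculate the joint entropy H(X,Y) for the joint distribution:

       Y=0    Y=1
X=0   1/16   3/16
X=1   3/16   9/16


H(X,Y) = -Σ p(x,y) log₂ p(x,y)
  p(0,0)=1/16: -0.0625 × log₂(0.0625) = 0.2500
  p(0,1)=3/16: -0.1875 × log₂(0.1875) = 0.4528
  p(1,0)=3/16: -0.1875 × log₂(0.1875) = 0.4528
  p(1,1)=9/16: -0.5625 × log₂(0.5625) = 0.4669
H(X,Y) = 1.6226 bits


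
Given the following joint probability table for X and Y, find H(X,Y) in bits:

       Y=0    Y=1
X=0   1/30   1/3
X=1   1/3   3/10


H(X,Y) = -Σ p(x,y) log₂ p(x,y)
  p(0,0)=1/30: -0.0333 × log₂(0.0333) = 0.1636
  p(0,1)=1/3: -0.3333 × log₂(0.3333) = 0.5283
  p(1,0)=1/3: -0.3333 × log₂(0.3333) = 0.5283
  p(1,1)=3/10: -0.3000 × log₂(0.3000) = 0.5211
H(X,Y) = 1.7413 bits


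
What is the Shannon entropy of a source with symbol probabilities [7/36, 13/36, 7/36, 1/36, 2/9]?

H(X) = -Σ p(x) log₂ p(x)
  -7/36 × log₂(7/36) = 0.4594
  -13/36 × log₂(13/36) = 0.5306
  -7/36 × log₂(7/36) = 0.4594
  -1/36 × log₂(1/36) = 0.1436
  -2/9 × log₂(2/9) = 0.4822
H(X) = 2.0752 bits


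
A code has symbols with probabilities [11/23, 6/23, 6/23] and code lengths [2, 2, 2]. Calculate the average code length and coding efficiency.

Average length L = Σ p_i × l_i = 2.0000 bits
Entropy H = 1.5204 bits
Efficiency η = H/L × 100% = 76.02%


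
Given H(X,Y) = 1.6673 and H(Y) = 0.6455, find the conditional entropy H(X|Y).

Chain rule: H(X,Y) = H(X|Y) + H(Y)
H(X|Y) = H(X,Y) - H(Y) = 1.6673 - 0.6455 = 1.0218 bits


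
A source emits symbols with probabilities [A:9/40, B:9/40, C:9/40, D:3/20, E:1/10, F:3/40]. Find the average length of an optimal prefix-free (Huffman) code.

Huffman tree construction:
Combine smallest probabilities repeatedly
Resulting codes:
  A: 00 (length 2)
  B: 01 (length 2)
  C: 10 (length 2)
  D: 110 (length 3)
  E: 1111 (length 4)
  F: 1110 (length 4)
Average length = Σ p(s) × length(s) = 2.5000 bits


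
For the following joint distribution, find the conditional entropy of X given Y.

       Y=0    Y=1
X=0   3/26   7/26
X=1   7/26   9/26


H(X|Y) = Σ_y p(y) H(X|Y=y)
  p(Y=0) = 5/13, H(X|Y=0) = 0.8813
  p(Y=1) = 8/13, H(X|Y=1) = 0.9887
H(X|Y) = 0.3846×0.8813 + 0.6154×0.9887 = 0.9474 bits


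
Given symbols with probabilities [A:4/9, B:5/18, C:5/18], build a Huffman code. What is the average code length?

Huffman tree construction:
Combine smallest probabilities repeatedly
Resulting codes:
  A: 0 (length 1)
  B: 10 (length 2)
  C: 11 (length 2)
Average length = Σ p(s) × length(s) = 1.5556 bits


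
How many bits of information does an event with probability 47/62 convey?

Information content I(x) = -log₂(p(x))
I = -log₂(47/62) = -log₂(0.7581)
I = 0.3996 bits


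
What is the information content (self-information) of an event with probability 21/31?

Information content I(x) = -log₂(p(x))
I = -log₂(21/31) = -log₂(0.6774)
I = 0.5619 bits


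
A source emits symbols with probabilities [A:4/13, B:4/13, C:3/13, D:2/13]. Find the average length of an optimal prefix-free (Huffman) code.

Huffman tree construction:
Combine smallest probabilities repeatedly
Resulting codes:
  A: 10 (length 2)
  B: 11 (length 2)
  C: 01 (length 2)
  D: 00 (length 2)
Average length = Σ p(s) × length(s) = 2.0000 bits


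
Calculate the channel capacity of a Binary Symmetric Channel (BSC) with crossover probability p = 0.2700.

For BSC with error probability p:
C = 1 - H(p) where H(p) is binary entropy
H(0.2700) = -0.2700 × log₂(0.2700) - 0.7300 × log₂(0.7300)
H(p) = 0.8415
C = 1 - 0.8415 = 0.1585 bits/use


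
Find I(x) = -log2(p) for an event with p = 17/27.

Information content I(x) = -log₂(p(x))
I = -log₂(17/27) = -log₂(0.6296)
I = 0.6674 bits


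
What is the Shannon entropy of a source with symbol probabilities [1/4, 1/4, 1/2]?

H(X) = -Σ p(x) log₂ p(x)
  -1/4 × log₂(1/4) = 0.5000
  -1/4 × log₂(1/4) = 0.5000
  -1/2 × log₂(1/2) = 0.5000
H(X) = 1.5000 bits


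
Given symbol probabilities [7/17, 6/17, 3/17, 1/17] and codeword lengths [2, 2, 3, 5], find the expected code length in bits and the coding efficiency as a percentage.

Average length L = Σ p_i × l_i = 2.3529 bits
Entropy H = 1.7395 bits
Efficiency η = H/L × 100% = 73.93%


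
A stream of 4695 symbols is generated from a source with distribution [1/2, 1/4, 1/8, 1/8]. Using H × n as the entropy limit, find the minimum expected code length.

Entropy H = 1.7500 bits/symbol
Minimum bits = H × n = 1.7500 × 4695
= 8216.25 bits


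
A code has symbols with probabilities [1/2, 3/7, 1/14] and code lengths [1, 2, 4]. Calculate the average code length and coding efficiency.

Average length L = Σ p_i × l_i = 1.6429 bits
Entropy H = 1.2958 bits
Efficiency η = H/L × 100% = 78.88%


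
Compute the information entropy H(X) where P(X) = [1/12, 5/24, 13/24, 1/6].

H(X) = -Σ p(x) log₂ p(x)
  -1/12 × log₂(1/12) = 0.2987
  -5/24 × log₂(5/24) = 0.4715
  -13/24 × log₂(13/24) = 0.4791
  -1/6 × log₂(1/6) = 0.4308
H(X) = 1.6802 bits


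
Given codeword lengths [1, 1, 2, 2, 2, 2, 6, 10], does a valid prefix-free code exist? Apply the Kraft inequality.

Kraft inequality: Σ 2^(-l_i) ≤ 1 for prefix-free code
Calculating: 2^(-1) + 2^(-1) + 2^(-2) + 2^(-2) + 2^(-2) + 2^(-2) + 2^(-6) + 2^(-10)
= 0.5 + 0.5 + 0.25 + 0.25 + 0.25 + 0.25 + 0.015625 + 0.0009765625
= 2.0166
Since 2.0166 > 1, prefix-free code does not exist


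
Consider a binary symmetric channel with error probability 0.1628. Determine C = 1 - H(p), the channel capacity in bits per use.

For BSC with error probability p:
C = 1 - H(p) where H(p) is binary entropy
H(0.1628) = -0.1628 × log₂(0.1628) - 0.8372 × log₂(0.8372)
H(p) = 0.6410
C = 1 - 0.6410 = 0.3590 bits/use


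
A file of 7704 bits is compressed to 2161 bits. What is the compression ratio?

Compression ratio = Original / Compressed
= 7704 / 2161 = 3.57:1


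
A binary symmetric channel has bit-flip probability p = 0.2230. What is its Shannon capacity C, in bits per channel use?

For BSC with error probability p:
C = 1 - H(p) where H(p) is binary entropy
H(0.2230) = -0.2230 × log₂(0.2230) - 0.7770 × log₂(0.7770)
H(p) = 0.7656
C = 1 - 0.7656 = 0.2344 bits/use


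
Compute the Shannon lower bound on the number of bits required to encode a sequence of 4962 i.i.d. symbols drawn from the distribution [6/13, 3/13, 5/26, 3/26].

Entropy H = 1.8199 bits/symbol
Minimum bits = H × n = 1.8199 × 4962
= 9030.38 bits


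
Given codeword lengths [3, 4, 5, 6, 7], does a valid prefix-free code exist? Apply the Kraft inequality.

Kraft inequality: Σ 2^(-l_i) ≤ 1 for prefix-free code
Calculating: 2^(-3) + 2^(-4) + 2^(-5) + 2^(-6) + 2^(-7)
= 0.125 + 0.0625 + 0.03125 + 0.015625 + 0.0078125
= 0.2422
Since 0.2422 ≤ 1, prefix-free code exists


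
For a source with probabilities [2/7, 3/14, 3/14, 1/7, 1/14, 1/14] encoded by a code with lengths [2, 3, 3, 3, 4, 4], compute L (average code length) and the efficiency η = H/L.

Average length L = Σ p_i × l_i = 2.8571 bits
Entropy H = 2.4138 bits
Efficiency η = H/L × 100% = 84.48%


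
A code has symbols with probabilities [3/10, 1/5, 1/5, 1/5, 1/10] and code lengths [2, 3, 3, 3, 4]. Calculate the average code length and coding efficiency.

Average length L = Σ p_i × l_i = 2.8000 bits
Entropy H = 2.2464 bits
Efficiency η = H/L × 100% = 80.23%


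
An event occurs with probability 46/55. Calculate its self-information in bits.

Information content I(x) = -log₂(p(x))
I = -log₂(46/55) = -log₂(0.8364)
I = 0.2578 bits


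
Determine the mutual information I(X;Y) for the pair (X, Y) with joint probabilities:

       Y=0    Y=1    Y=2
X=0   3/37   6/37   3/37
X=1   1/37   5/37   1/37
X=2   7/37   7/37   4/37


H(X) = 1.4870, H(Y) = 1.5037, H(X,Y) = 2.9410
I(X;Y) = H(X) + H(Y) - H(X,Y) = 0.0497 bits


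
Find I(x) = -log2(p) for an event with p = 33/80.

Information content I(x) = -log₂(p(x))
I = -log₂(33/80) = -log₂(0.4125)
I = 1.2775 bits


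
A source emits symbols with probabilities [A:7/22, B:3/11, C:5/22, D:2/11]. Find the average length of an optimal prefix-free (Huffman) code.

Huffman tree construction:
Combine smallest probabilities repeatedly
Resulting codes:
  A: 11 (length 2)
  B: 10 (length 2)
  C: 01 (length 2)
  D: 00 (length 2)
Average length = Σ p(s) × length(s) = 2.0000 bits


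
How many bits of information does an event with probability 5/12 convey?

Information content I(x) = -log₂(p(x))
I = -log₂(5/12) = -log₂(0.4167)
I = 1.2630 bits


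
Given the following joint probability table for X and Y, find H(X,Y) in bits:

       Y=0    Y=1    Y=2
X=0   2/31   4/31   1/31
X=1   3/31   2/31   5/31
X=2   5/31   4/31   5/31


H(X,Y) = -Σ p(x,y) log₂ p(x,y)
  p(0,0)=2/31: -0.0645 × log₂(0.0645) = 0.2551
  p(0,1)=4/31: -0.1290 × log₂(0.1290) = 0.3812
  p(0,2)=1/31: -0.0323 × log₂(0.0323) = 0.1598
  p(1,0)=3/31: -0.0968 × log₂(0.0968) = 0.3261
  p(1,1)=2/31: -0.0645 × log₂(0.0645) = 0.2551
  p(1,2)=5/31: -0.1613 × log₂(0.1613) = 0.4246
  p(2,0)=5/31: -0.1613 × log₂(0.1613) = 0.4246
  p(2,1)=4/31: -0.1290 × log₂(0.1290) = 0.3812
  p(2,2)=5/31: -0.1613 × log₂(0.1613) = 0.4246
H(X,Y) = 3.0321 bits


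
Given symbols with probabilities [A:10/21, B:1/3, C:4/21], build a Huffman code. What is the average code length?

Huffman tree construction:
Combine smallest probabilities repeatedly
Resulting codes:
  A: 0 (length 1)
  B: 11 (length 2)
  C: 10 (length 2)
Average length = Σ p(s) × length(s) = 1.5238 bits


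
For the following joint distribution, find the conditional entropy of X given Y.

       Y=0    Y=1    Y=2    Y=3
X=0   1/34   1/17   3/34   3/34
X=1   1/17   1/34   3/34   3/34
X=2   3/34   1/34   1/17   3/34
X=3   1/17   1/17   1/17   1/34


H(X|Y) = Σ_y p(y) H(X|Y=y)
  p(Y=0) = 4/17, H(X|Y=0) = 1.9056
  p(Y=1) = 3/17, H(X|Y=1) = 1.9183
  p(Y=2) = 5/17, H(X|Y=2) = 1.9710
  p(Y=3) = 5/17, H(X|Y=3) = 1.8955
H(X|Y) = 0.2353×1.9056 + 0.1765×1.9183 + 0.2941×1.9710 + 0.2941×1.8955 = 1.9241 bits


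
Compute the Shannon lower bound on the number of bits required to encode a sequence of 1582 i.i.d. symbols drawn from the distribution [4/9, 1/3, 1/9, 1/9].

Entropy H = 1.7527 bits/symbol
Minimum bits = H × n = 1.7527 × 1582
= 2772.80 bits


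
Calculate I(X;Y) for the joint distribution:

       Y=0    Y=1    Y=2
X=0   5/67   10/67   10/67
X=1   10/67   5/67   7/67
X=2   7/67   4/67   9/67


H(X) = 1.5789, H(Y) = 1.5731, H(X,Y) = 3.1003
I(X;Y) = H(X) + H(Y) - H(X,Y) = 0.0517 bits


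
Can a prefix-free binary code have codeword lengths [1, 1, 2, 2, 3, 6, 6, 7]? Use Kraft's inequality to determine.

Kraft inequality: Σ 2^(-l_i) ≤ 1 for prefix-free code
Calculating: 2^(-1) + 2^(-1) + 2^(-2) + 2^(-2) + 2^(-3) + 2^(-6) + 2^(-6) + 2^(-7)
= 0.5 + 0.5 + 0.25 + 0.25 + 0.125 + 0.015625 + 0.015625 + 0.0078125
= 1.6641
Since 1.6641 > 1, prefix-free code does not exist


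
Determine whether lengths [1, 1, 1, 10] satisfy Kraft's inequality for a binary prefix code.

Kraft inequality: Σ 2^(-l_i) ≤ 1 for prefix-free code
Calculating: 2^(-1) + 2^(-1) + 2^(-1) + 2^(-10)
= 0.5 + 0.5 + 0.5 + 0.0009765625
= 1.5010
Since 1.5010 > 1, prefix-free code does not exist


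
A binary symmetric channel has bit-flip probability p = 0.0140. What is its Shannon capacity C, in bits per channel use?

For BSC with error probability p:
C = 1 - H(p) where H(p) is binary entropy
H(0.0140) = -0.0140 × log₂(0.0140) - 0.9860 × log₂(0.9860)
H(p) = 0.1063
C = 1 - 0.1063 = 0.8937 bits/use


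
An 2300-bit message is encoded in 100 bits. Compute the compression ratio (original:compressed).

Compression ratio = Original / Compressed
= 2300 / 100 = 23.00:1


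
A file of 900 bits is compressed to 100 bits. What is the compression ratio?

Compression ratio = Original / Compressed
= 900 / 100 = 9.00:1


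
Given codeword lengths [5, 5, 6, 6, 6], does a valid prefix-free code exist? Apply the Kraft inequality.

Kraft inequality: Σ 2^(-l_i) ≤ 1 for prefix-free code
Calculating: 2^(-5) + 2^(-5) + 2^(-6) + 2^(-6) + 2^(-6)
= 0.03125 + 0.03125 + 0.015625 + 0.015625 + 0.015625
= 0.1094
Since 0.1094 ≤ 1, prefix-free code exists


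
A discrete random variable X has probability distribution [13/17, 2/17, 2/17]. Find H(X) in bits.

H(X) = -Σ p(x) log₂ p(x)
  -13/17 × log₂(13/17) = 0.2960
  -2/17 × log₂(2/17) = 0.3632
  -2/17 × log₂(2/17) = 0.3632
H(X) = 1.0224 bits


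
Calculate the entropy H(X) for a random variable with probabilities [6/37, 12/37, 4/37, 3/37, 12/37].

H(X) = -Σ p(x) log₂ p(x)
  -6/37 × log₂(6/37) = 0.4256
  -12/37 × log₂(12/37) = 0.5269
  -4/37 × log₂(4/37) = 0.3470
  -3/37 × log₂(3/37) = 0.2939
  -12/37 × log₂(12/37) = 0.5269
H(X) = 2.1202 bits


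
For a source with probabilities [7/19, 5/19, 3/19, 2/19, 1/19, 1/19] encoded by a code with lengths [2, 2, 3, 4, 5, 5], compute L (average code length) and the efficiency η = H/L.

Average length L = Σ p_i × l_i = 2.6842 bits
Entropy H = 2.2471 bits
Efficiency η = H/L × 100% = 83.71%


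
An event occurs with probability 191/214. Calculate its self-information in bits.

Information content I(x) = -log₂(p(x))
I = -log₂(191/214) = -log₂(0.8925)
I = 0.1640 bits


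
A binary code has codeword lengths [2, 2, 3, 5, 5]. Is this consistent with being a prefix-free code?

Kraft inequality: Σ 2^(-l_i) ≤ 1 for prefix-free code
Calculating: 2^(-2) + 2^(-2) + 2^(-3) + 2^(-5) + 2^(-5)
= 0.25 + 0.25 + 0.125 + 0.03125 + 0.03125
= 0.6875
Since 0.6875 ≤ 1, prefix-free code exists


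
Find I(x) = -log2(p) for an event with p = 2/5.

Information content I(x) = -log₂(p(x))
I = -log₂(2/5) = -log₂(0.4000)
I = 1.3219 bits


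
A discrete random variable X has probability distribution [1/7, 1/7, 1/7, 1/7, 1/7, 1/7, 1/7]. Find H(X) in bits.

H(X) = -Σ p(x) log₂ p(x)
  -1/7 × log₂(1/7) = 0.4011
  -1/7 × log₂(1/7) = 0.4011
  -1/7 × log₂(1/7) = 0.4011
  -1/7 × log₂(1/7) = 0.4011
  -1/7 × log₂(1/7) = 0.4011
  -1/7 × log₂(1/7) = 0.4011
  -1/7 × log₂(1/7) = 0.4011
H(X) = 2.8074 bits


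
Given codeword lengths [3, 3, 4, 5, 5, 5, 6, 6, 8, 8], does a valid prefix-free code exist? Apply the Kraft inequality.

Kraft inequality: Σ 2^(-l_i) ≤ 1 for prefix-free code
Calculating: 2^(-3) + 2^(-3) + 2^(-4) + 2^(-5) + 2^(-5) + 2^(-5) + 2^(-6) + 2^(-6) + 2^(-8) + 2^(-8)
= 0.125 + 0.125 + 0.0625 + 0.03125 + 0.03125 + 0.03125 + 0.015625 + 0.015625 + 0.00390625 + 0.00390625
= 0.4453
Since 0.4453 ≤ 1, prefix-free code exists


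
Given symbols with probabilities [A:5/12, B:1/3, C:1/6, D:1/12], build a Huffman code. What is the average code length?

Huffman tree construction:
Combine smallest probabilities repeatedly
Resulting codes:
  A: 0 (length 1)
  B: 11 (length 2)
  C: 101 (length 3)
  D: 100 (length 3)
Average length = Σ p(s) × length(s) = 1.8333 bits


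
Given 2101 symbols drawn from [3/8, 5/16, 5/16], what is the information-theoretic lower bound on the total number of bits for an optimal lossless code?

Entropy H = 1.5794 bits/symbol
Minimum bits = H × n = 1.5794 × 2101
= 3318.39 bits


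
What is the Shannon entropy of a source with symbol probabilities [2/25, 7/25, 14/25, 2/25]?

H(X) = -Σ p(x) log₂ p(x)
  -2/25 × log₂(2/25) = 0.2915
  -7/25 × log₂(7/25) = 0.5142
  -14/25 × log₂(14/25) = 0.4684
  -2/25 × log₂(2/25) = 0.2915
H(X) = 1.5657 bits


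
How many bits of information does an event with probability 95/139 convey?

Information content I(x) = -log₂(p(x))
I = -log₂(95/139) = -log₂(0.6835)
I = 0.5491 bits


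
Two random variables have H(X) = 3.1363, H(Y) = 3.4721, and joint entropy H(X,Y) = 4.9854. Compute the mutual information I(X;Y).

I(X;Y) = H(X) + H(Y) - H(X,Y)
I(X;Y) = 3.1363 + 3.4721 - 4.9854 = 1.623 bits


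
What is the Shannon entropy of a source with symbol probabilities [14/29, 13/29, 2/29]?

H(X) = -Σ p(x) log₂ p(x)
  -14/29 × log₂(14/29) = 0.5072
  -13/29 × log₂(13/29) = 0.5189
  -2/29 × log₂(2/29) = 0.2661
H(X) = 1.2922 bits


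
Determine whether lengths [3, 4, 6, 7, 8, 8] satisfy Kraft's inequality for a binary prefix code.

Kraft inequality: Σ 2^(-l_i) ≤ 1 for prefix-free code
Calculating: 2^(-3) + 2^(-4) + 2^(-6) + 2^(-7) + 2^(-8) + 2^(-8)
= 0.125 + 0.0625 + 0.015625 + 0.0078125 + 0.00390625 + 0.00390625
= 0.2188
Since 0.2188 ≤ 1, prefix-free code exists


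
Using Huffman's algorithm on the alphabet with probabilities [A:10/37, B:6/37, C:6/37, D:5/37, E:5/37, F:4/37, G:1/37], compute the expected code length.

Huffman tree construction:
Combine smallest probabilities repeatedly
Resulting codes:
  A: 01 (length 2)
  B: 111 (length 3)
  C: 00 (length 2)
  D: 100 (length 3)
  E: 101 (length 3)
  F: 1101 (length 4)
  G: 1100 (length 4)
Average length = Σ p(s) × length(s) = 2.7027 bits


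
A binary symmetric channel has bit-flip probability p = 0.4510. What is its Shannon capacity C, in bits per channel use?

For BSC with error probability p:
C = 1 - H(p) where H(p) is binary entropy
H(0.4510) = -0.4510 × log₂(0.4510) - 0.5490 × log₂(0.5490)
H(p) = 0.9931
C = 1 - 0.9931 = 0.0069 bits/use


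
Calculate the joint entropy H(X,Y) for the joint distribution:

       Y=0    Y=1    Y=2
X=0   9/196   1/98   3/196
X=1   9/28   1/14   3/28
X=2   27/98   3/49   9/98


H(X,Y) = -Σ p(x,y) log₂ p(x,y)
  p(0,0)=9/196: -0.0459 × log₂(0.0459) = 0.2041
  p(0,1)=1/98: -0.0102 × log₂(0.0102) = 0.0675
  p(0,2)=3/196: -0.0153 × log₂(0.0153) = 0.0923
  p(1,0)=9/28: -0.3214 × log₂(0.3214) = 0.5263
  p(1,1)=1/14: -0.0714 × log₂(0.0714) = 0.2720
  p(1,2)=3/28: -0.1071 × log₂(0.1071) = 0.3453
  p(2,0)=27/98: -0.2755 × log₂(0.2755) = 0.5124
  p(2,1)=3/49: -0.0612 × log₂(0.0612) = 0.2467
  p(2,2)=9/98: -0.0918 × log₂(0.0918) = 0.3164
H(X,Y) = 2.5829 bits


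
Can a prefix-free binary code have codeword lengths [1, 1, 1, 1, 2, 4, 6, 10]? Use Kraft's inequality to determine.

Kraft inequality: Σ 2^(-l_i) ≤ 1 for prefix-free code
Calculating: 2^(-1) + 2^(-1) + 2^(-1) + 2^(-1) + 2^(-2) + 2^(-4) + 2^(-6) + 2^(-10)
= 0.5 + 0.5 + 0.5 + 0.5 + 0.25 + 0.0625 + 0.015625 + 0.0009765625
= 2.3291
Since 2.3291 > 1, prefix-free code does not exist


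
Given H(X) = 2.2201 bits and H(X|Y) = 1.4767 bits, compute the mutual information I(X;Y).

I(X;Y) = H(X) - H(X|Y)
I(X;Y) = 2.2201 - 1.4767 = 0.7434 bits


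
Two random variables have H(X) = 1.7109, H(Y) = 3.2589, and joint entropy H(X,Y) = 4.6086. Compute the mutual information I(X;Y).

I(X;Y) = H(X) + H(Y) - H(X,Y)
I(X;Y) = 1.7109 + 3.2589 - 4.6086 = 0.3612 bits


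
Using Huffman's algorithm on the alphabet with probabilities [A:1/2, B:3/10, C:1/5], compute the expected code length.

Huffman tree construction:
Combine smallest probabilities repeatedly
Resulting codes:
  A: 0 (length 1)
  B: 11 (length 2)
  C: 10 (length 2)
Average length = Σ p(s) × length(s) = 1.5000 bits


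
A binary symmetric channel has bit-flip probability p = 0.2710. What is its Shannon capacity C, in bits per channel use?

For BSC with error probability p:
C = 1 - H(p) where H(p) is binary entropy
H(0.2710) = -0.2710 × log₂(0.2710) - 0.7290 × log₂(0.7290)
H(p) = 0.8429
C = 1 - 0.8429 = 0.1571 bits/use


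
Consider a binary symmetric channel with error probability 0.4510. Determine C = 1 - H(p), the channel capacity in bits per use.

For BSC with error probability p:
C = 1 - H(p) where H(p) is binary entropy
H(0.4510) = -0.4510 × log₂(0.4510) - 0.5490 × log₂(0.5490)
H(p) = 0.9931
C = 1 - 0.9931 = 0.0069 bits/use


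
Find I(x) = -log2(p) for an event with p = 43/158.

Information content I(x) = -log₂(p(x))
I = -log₂(43/158) = -log₂(0.2722)
I = 1.8775 bits


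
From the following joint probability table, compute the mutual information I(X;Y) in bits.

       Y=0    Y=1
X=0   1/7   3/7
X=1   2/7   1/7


H(X) = 0.9852, H(Y) = 0.9852, H(X,Y) = 1.8424
I(X;Y) = H(X) + H(Y) - H(X,Y) = 0.1281 bits


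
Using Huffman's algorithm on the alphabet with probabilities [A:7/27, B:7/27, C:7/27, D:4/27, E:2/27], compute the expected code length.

Huffman tree construction:
Combine smallest probabilities repeatedly
Resulting codes:
  A: 01 (length 2)
  B: 10 (length 2)
  C: 11 (length 2)
  D: 001 (length 3)
  E: 000 (length 3)
Average length = Σ p(s) × length(s) = 2.2222 bits


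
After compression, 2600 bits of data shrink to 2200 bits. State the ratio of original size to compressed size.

Compression ratio = Original / Compressed
= 2600 / 2200 = 1.18:1


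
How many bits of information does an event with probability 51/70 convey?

Information content I(x) = -log₂(p(x))
I = -log₂(51/70) = -log₂(0.7286)
I = 0.4569 bits


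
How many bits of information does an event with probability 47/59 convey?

Information content I(x) = -log₂(p(x))
I = -log₂(47/59) = -log₂(0.7966)
I = 0.3281 bits


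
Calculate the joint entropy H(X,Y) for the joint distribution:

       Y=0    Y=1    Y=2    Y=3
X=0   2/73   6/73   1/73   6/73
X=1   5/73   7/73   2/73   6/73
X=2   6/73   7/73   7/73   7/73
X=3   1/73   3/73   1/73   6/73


H(X,Y) = -Σ p(x,y) log₂ p(x,y)
  p(0,0)=2/73: -0.0274 × log₂(0.0274) = 0.1422
  p(0,1)=6/73: -0.0822 × log₂(0.0822) = 0.2963
  p(0,2)=1/73: -0.0137 × log₂(0.0137) = 0.0848
  p(0,3)=6/73: -0.0822 × log₂(0.0822) = 0.2963
  p(1,0)=5/73: -0.0685 × log₂(0.0685) = 0.2649
  p(1,1)=7/73: -0.0959 × log₂(0.0959) = 0.3243
  p(1,2)=2/73: -0.0274 × log₂(0.0274) = 0.1422
  p(1,3)=6/73: -0.0822 × log₂(0.0822) = 0.2963
  p(2,0)=6/73: -0.0822 × log₂(0.0822) = 0.2963
  p(2,1)=7/73: -0.0959 × log₂(0.0959) = 0.3243
  p(2,2)=7/73: -0.0959 × log₂(0.0959) = 0.3243
  p(2,3)=7/73: -0.0959 × log₂(0.0959) = 0.3243
  p(3,0)=1/73: -0.0137 × log₂(0.0137) = 0.0848
  p(3,1)=3/73: -0.0411 × log₂(0.0411) = 0.1892
  p(3,2)=1/73: -0.0137 × log₂(0.0137) = 0.0848
  p(3,3)=6/73: -0.0822 × log₂(0.0822) = 0.2963
H(X,Y) = 3.7718 bits


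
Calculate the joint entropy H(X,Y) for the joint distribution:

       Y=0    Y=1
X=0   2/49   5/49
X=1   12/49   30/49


H(X,Y) = -Σ p(x,y) log₂ p(x,y)
  p(0,0)=2/49: -0.0408 × log₂(0.0408) = 0.1884
  p(0,1)=5/49: -0.1020 × log₂(0.1020) = 0.3360
  p(1,0)=12/49: -0.2449 × log₂(0.2449) = 0.4971
  p(1,1)=30/49: -0.6122 × log₂(0.6122) = 0.4334
H(X,Y) = 1.4548 bits


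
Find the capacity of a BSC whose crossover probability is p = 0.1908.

For BSC with error probability p:
C = 1 - H(p) where H(p) is binary entropy
H(0.1908) = -0.1908 × log₂(0.1908) - 0.8092 × log₂(0.8092)
H(p) = 0.7031
C = 1 - 0.7031 = 0.2969 bits/use


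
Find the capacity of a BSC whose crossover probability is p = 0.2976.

For BSC with error probability p:
C = 1 - H(p) where H(p) is binary entropy
H(0.2976) = -0.2976 × log₂(0.2976) - 0.7024 × log₂(0.7024)
H(p) = 0.8783
C = 1 - 0.8783 = 0.1217 bits/use


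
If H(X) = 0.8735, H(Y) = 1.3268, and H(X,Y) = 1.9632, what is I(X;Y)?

I(X;Y) = H(X) + H(Y) - H(X,Y)
I(X;Y) = 0.8735 + 1.3268 - 1.9632 = 0.2371 bits


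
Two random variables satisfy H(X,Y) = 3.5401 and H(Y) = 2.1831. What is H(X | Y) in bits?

Chain rule: H(X,Y) = H(X|Y) + H(Y)
H(X|Y) = H(X,Y) - H(Y) = 3.5401 - 2.1831 = 1.357 bits


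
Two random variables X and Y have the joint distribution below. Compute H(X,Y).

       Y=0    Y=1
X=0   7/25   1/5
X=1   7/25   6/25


H(X,Y) = -Σ p(x,y) log₂ p(x,y)
  p(0,0)=7/25: -0.2800 × log₂(0.2800) = 0.5142
  p(0,1)=1/5: -0.2000 × log₂(0.2000) = 0.4644
  p(1,0)=7/25: -0.2800 × log₂(0.2800) = 0.5142
  p(1,1)=6/25: -0.2400 × log₂(0.2400) = 0.4941
H(X,Y) = 1.9870 bits


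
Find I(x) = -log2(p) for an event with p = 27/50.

Information content I(x) = -log₂(p(x))
I = -log₂(27/50) = -log₂(0.5400)
I = 0.8890 bits


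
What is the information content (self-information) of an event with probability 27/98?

Information content I(x) = -log₂(p(x))
I = -log₂(27/98) = -log₂(0.2755)
I = 1.8598 bits


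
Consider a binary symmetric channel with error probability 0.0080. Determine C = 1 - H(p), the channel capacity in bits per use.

For BSC with error probability p:
C = 1 - H(p) where H(p) is binary entropy
H(0.0080) = -0.0080 × log₂(0.0080) - 0.9920 × log₂(0.9920)
H(p) = 0.0672
C = 1 - 0.0672 = 0.9328 bits/use


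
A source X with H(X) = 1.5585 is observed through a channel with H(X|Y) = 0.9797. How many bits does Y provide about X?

I(X;Y) = H(X) - H(X|Y)
I(X;Y) = 1.5585 - 0.9797 = 0.5788 bits


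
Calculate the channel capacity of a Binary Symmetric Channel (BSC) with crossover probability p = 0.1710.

For BSC with error probability p:
C = 1 - H(p) where H(p) is binary entropy
H(0.1710) = -0.1710 × log₂(0.1710) - 0.8290 × log₂(0.8290)
H(p) = 0.6600
C = 1 - 0.6600 = 0.3400 bits/use


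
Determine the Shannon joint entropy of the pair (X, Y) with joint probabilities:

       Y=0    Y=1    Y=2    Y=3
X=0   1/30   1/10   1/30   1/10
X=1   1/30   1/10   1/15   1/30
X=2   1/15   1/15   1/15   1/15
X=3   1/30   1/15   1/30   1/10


H(X,Y) = -Σ p(x,y) log₂ p(x,y)
  p(0,0)=1/30: -0.0333 × log₂(0.0333) = 0.1636
  p(0,1)=1/10: -0.1000 × log₂(0.1000) = 0.3322
  p(0,2)=1/30: -0.0333 × log₂(0.0333) = 0.1636
  p(0,3)=1/10: -0.1000 × log₂(0.1000) = 0.3322
  p(1,0)=1/30: -0.0333 × log₂(0.0333) = 0.1636
  p(1,1)=1/10: -0.1000 × log₂(0.1000) = 0.3322
  p(1,2)=1/15: -0.0667 × log₂(0.0667) = 0.2605
  p(1,3)=1/30: -0.0333 × log₂(0.0333) = 0.1636
  p(2,0)=1/15: -0.0667 × log₂(0.0667) = 0.2605
  p(2,1)=1/15: -0.0667 × log₂(0.0667) = 0.2605
  p(2,2)=1/15: -0.0667 × log₂(0.0667) = 0.2605
  p(2,3)=1/15: -0.0667 × log₂(0.0667) = 0.2605
  p(3,0)=1/30: -0.0333 × log₂(0.0333) = 0.1636
  p(3,1)=1/15: -0.0667 × log₂(0.0667) = 0.2605
  p(3,2)=1/30: -0.0333 × log₂(0.0333) = 0.1636
  p(3,3)=1/10: -0.1000 × log₂(0.1000) = 0.3322
H(X,Y) = 3.8729 bits


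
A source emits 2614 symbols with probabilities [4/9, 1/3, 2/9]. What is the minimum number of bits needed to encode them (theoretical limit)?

Entropy H = 1.5305 bits/symbol
Minimum bits = H × n = 1.5305 × 2614
= 4000.71 bits


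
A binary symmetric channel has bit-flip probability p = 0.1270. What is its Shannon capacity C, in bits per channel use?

For BSC with error probability p:
C = 1 - H(p) where H(p) is binary entropy
H(0.1270) = -0.1270 × log₂(0.1270) - 0.8730 × log₂(0.8730)
H(p) = 0.5492
C = 1 - 0.5492 = 0.4508 bits/use


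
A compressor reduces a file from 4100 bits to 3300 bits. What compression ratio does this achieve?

Compression ratio = Original / Compressed
= 4100 / 3300 = 1.24:1


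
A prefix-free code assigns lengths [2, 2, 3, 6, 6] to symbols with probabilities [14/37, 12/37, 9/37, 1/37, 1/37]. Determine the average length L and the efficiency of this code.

Average length L = Σ p_i × l_i = 2.4595 bits
Entropy H = 1.8351 bits
Efficiency η = H/L × 100% = 74.61%


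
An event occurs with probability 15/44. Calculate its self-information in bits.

Information content I(x) = -log₂(p(x))
I = -log₂(15/44) = -log₂(0.3409)
I = 1.5525 bits


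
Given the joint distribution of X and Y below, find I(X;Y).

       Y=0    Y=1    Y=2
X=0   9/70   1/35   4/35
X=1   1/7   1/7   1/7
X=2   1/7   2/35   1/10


H(X) = 1.5556, H(Y) = 1.5439, H(X,Y) = 3.0570
I(X;Y) = H(X) + H(Y) - H(X,Y) = 0.0425 bits


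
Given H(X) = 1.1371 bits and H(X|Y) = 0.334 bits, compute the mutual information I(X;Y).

I(X;Y) = H(X) - H(X|Y)
I(X;Y) = 1.1371 - 0.334 = 0.8031 bits


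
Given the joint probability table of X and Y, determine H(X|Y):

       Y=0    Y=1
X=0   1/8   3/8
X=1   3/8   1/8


H(X|Y) = Σ_y p(y) H(X|Y=y)
  p(Y=0) = 1/2, H(X|Y=0) = 0.8113
  p(Y=1) = 1/2, H(X|Y=1) = 0.8113
H(X|Y) = 0.5000×0.8113 + 0.5000×0.8113 = 0.8113 bits


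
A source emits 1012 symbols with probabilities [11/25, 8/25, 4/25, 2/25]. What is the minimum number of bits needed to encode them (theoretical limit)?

Entropy H = 1.7617 bits/symbol
Minimum bits = H × n = 1.7617 × 1012
= 1782.85 bits


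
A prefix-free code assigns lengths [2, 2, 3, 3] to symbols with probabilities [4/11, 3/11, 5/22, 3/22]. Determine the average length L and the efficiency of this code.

Average length L = Σ p_i × l_i = 2.3636 bits
Entropy H = 1.9197 bits
Efficiency η = H/L × 100% = 81.22%


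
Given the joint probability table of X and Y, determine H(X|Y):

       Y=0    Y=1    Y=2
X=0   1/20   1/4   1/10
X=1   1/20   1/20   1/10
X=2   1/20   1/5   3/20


H(X|Y) = Σ_y p(y) H(X|Y=y)
  p(Y=0) = 3/20, H(X|Y=0) = 1.5850
  p(Y=1) = 1/2, H(X|Y=1) = 1.3610
  p(Y=2) = 7/20, H(X|Y=2) = 1.5567
H(X|Y) = 0.1500×1.5850 + 0.5000×1.3610 + 0.3500×1.5567 = 1.4631 bits


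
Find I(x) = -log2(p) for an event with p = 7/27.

Information content I(x) = -log₂(p(x))
I = -log₂(7/27) = -log₂(0.2593)
I = 1.9475 bits


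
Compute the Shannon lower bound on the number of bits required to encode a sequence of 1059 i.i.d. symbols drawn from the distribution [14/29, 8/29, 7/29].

Entropy H = 1.5147 bits/symbol
Minimum bits = H × n = 1.5147 × 1059
= 1604.09 bits


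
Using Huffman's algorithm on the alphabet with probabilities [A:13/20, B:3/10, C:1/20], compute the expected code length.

Huffman tree construction:
Combine smallest probabilities repeatedly
Resulting codes:
  A: 1 (length 1)
  B: 01 (length 2)
  C: 00 (length 2)
Average length = Σ p(s) × length(s) = 1.3500 bits


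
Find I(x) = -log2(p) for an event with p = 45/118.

Information content I(x) = -log₂(p(x))
I = -log₂(45/118) = -log₂(0.3814)
I = 1.3908 bits


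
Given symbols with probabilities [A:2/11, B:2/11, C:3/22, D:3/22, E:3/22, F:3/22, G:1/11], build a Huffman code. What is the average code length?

Huffman tree construction:
Combine smallest probabilities repeatedly
Resulting codes:
  A: 111 (length 3)
  B: 00 (length 2)
  C: 011 (length 3)
  D: 100 (length 3)
  E: 101 (length 3)
  F: 110 (length 3)
  G: 010 (length 3)
Average length = Σ p(s) × length(s) = 2.8182 bits


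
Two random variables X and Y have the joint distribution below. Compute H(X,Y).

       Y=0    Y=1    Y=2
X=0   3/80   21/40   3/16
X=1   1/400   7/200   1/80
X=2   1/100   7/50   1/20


H(X,Y) = -Σ p(x,y) log₂ p(x,y)
  p(0,0)=3/80: -0.0375 × log₂(0.0375) = 0.1776
  p(0,1)=21/40: -0.5250 × log₂(0.5250) = 0.4880
  p(0,2)=3/16: -0.1875 × log₂(0.1875) = 0.4528
  p(1,0)=1/400: -0.0025 × log₂(0.0025) = 0.0216
  p(1,1)=7/200: -0.0350 × log₂(0.0350) = 0.1693
  p(1,2)=1/80: -0.0125 × log₂(0.0125) = 0.0790
  p(2,0)=1/100: -0.0100 × log₂(0.0100) = 0.0664
  p(2,1)=7/50: -0.1400 × log₂(0.1400) = 0.3971
  p(2,2)=1/20: -0.0500 × log₂(0.0500) = 0.2161
H(X,Y) = 2.0681 bits


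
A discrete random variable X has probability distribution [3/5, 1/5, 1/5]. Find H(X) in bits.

H(X) = -Σ p(x) log₂ p(x)
  -3/5 × log₂(3/5) = 0.4422
  -1/5 × log₂(1/5) = 0.4644
  -1/5 × log₂(1/5) = 0.4644
H(X) = 1.3710 bits


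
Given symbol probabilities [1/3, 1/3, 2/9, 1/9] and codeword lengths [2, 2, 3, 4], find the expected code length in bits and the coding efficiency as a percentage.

Average length L = Σ p_i × l_i = 2.4444 bits
Entropy H = 1.8911 bits
Efficiency η = H/L × 100% = 77.36%


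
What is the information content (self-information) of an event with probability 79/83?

Information content I(x) = -log₂(p(x))
I = -log₂(79/83) = -log₂(0.9518)
I = 0.0713 bits


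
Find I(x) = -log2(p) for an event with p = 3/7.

Information content I(x) = -log₂(p(x))
I = -log₂(3/7) = -log₂(0.4286)
I = 1.2224 bits


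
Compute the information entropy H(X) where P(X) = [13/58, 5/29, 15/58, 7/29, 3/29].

H(X) = -Σ p(x) log₂ p(x)
  -13/58 × log₂(13/58) = 0.4836
  -5/29 × log₂(5/29) = 0.4373
  -15/58 × log₂(15/58) = 0.5046
  -7/29 × log₂(7/29) = 0.4950
  -3/29 × log₂(3/29) = 0.3386
H(X) = 2.2590 bits


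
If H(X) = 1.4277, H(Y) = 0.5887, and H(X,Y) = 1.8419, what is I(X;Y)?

I(X;Y) = H(X) + H(Y) - H(X,Y)
I(X;Y) = 1.4277 + 0.5887 - 1.8419 = 0.1745 bits


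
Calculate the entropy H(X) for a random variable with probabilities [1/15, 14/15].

H(X) = -Σ p(x) log₂ p(x)
  -1/15 × log₂(1/15) = 0.2605
  -14/15 × log₂(14/15) = 0.0929
H(X) = 0.3534 bits


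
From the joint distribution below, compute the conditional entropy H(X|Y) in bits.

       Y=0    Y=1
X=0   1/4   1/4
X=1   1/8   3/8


H(X|Y) = Σ_y p(y) H(X|Y=y)
  p(Y=0) = 3/8, H(X|Y=0) = 0.9183
  p(Y=1) = 5/8, H(X|Y=1) = 0.9710
H(X|Y) = 0.3750×0.9183 + 0.6250×0.9710 = 0.9512 bits


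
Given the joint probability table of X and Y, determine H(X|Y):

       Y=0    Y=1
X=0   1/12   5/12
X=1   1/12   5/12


H(X|Y) = Σ_y p(y) H(X|Y=y)
  p(Y=0) = 1/6, H(X|Y=0) = 1.0000
  p(Y=1) = 5/6, H(X|Y=1) = 1.0000
H(X|Y) = 0.1667×1.0000 + 0.8333×1.0000 = 1.0000 bits


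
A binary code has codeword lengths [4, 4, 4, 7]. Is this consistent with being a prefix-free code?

Kraft inequality: Σ 2^(-l_i) ≤ 1 for prefix-free code
Calculating: 2^(-4) + 2^(-4) + 2^(-4) + 2^(-7)
= 0.0625 + 0.0625 + 0.0625 + 0.0078125
= 0.1953
Since 0.1953 ≤ 1, prefix-free code exists


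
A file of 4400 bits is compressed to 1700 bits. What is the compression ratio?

Compression ratio = Original / Compressed
= 4400 / 1700 = 2.59:1


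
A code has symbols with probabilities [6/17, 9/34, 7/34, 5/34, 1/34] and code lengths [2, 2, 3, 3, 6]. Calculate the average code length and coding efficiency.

Average length L = Σ p_i × l_i = 2.4706 bits
Entropy H = 2.0636 bits
Efficiency η = H/L × 100% = 83.53%


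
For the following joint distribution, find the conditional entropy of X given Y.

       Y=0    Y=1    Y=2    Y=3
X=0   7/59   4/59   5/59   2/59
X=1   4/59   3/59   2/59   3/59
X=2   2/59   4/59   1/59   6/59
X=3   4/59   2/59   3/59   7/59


H(X|Y) = Σ_y p(y) H(X|Y=y)
  p(Y=0) = 17/59, H(X|Y=0) = 1.8727
  p(Y=1) = 13/59, H(X|Y=1) = 1.9501
  p(Y=2) = 11/59, H(X|Y=2) = 1.7899
  p(Y=3) = 18/59, H(X|Y=3) = 1.8413
H(X|Y) = 0.2881×1.8727 + 0.2203×1.9501 + 0.1864×1.7899 + 0.3051×1.8413 = 1.8647 bits


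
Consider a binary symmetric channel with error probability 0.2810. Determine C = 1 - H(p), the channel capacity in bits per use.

For BSC with error probability p:
C = 1 - H(p) where H(p) is binary entropy
H(0.2810) = -0.2810 × log₂(0.2810) - 0.7190 × log₂(0.7190)
H(p) = 0.8568
C = 1 - 0.8568 = 0.1432 bits/use


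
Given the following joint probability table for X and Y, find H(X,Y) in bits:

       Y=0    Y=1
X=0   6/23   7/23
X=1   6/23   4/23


H(X,Y) = -Σ p(x,y) log₂ p(x,y)
  p(0,0)=6/23: -0.2609 × log₂(0.2609) = 0.5057
  p(0,1)=7/23: -0.3043 × log₂(0.3043) = 0.5223
  p(1,0)=6/23: -0.2609 × log₂(0.2609) = 0.5057
  p(1,1)=4/23: -0.1739 × log₂(0.1739) = 0.4389
H(X,Y) = 1.9726 bits


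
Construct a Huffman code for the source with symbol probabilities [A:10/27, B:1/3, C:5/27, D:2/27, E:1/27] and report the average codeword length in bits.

Huffman tree construction:
Combine smallest probabilities repeatedly
Resulting codes:
  A: 0 (length 1)
  B: 11 (length 2)
  C: 101 (length 3)
  D: 1001 (length 4)
  E: 1000 (length 4)
Average length = Σ p(s) × length(s) = 2.0370 bits


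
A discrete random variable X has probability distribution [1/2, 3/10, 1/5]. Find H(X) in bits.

H(X) = -Σ p(x) log₂ p(x)
  -1/2 × log₂(1/2) = 0.5000
  -3/10 × log₂(3/10) = 0.5211
  -1/5 × log₂(1/5) = 0.4644
H(X) = 1.4855 bits


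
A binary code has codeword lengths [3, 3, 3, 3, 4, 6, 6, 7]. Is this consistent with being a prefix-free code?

Kraft inequality: Σ 2^(-l_i) ≤ 1 for prefix-free code
Calculating: 2^(-3) + 2^(-3) + 2^(-3) + 2^(-3) + 2^(-4) + 2^(-6) + 2^(-6) + 2^(-7)
= 0.125 + 0.125 + 0.125 + 0.125 + 0.0625 + 0.015625 + 0.015625 + 0.0078125
= 0.6016
Since 0.6016 ≤ 1, prefix-free code exists


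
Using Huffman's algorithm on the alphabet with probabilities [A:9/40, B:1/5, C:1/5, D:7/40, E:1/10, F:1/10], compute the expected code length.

Huffman tree construction:
Combine smallest probabilities repeatedly
Resulting codes:
  A: 10 (length 2)
  B: 111 (length 3)
  C: 00 (length 2)
  D: 110 (length 3)
  E: 010 (length 3)
  F: 011 (length 3)
Average length = Σ p(s) × length(s) = 2.5750 bits


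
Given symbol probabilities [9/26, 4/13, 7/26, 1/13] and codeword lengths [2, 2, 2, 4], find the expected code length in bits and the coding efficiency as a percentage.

Average length L = Σ p_i × l_i = 2.1538 bits
Entropy H = 1.8473 bits
Efficiency η = H/L × 100% = 85.77%


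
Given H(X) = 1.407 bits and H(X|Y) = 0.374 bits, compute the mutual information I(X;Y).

I(X;Y) = H(X) - H(X|Y)
I(X;Y) = 1.407 - 0.374 = 1.033 bits
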